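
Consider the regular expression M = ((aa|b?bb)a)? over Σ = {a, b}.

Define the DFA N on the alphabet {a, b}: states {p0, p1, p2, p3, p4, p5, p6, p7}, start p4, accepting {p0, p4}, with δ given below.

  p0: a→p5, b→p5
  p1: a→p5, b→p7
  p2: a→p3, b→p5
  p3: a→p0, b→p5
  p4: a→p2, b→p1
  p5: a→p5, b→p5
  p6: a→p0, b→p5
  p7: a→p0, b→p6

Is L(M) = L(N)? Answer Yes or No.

Yes

Converting the expression M to a DFA (subset construction, then merging equivalent states) gives the minimal DFA with states {m0, m1, m2, m3, m4, m5, m6}, start state m0, accepting states {m0, m6} and transitions m0: a→m1, b→m2; m1: a→m3, b→m4; m2: a→m4, b→m5; m3: a→m6, b→m4; m4: a→m4, b→m4; m5: a→m6, b→m3; m6: a→m4, b→m4.
Exploring the product automaton M × N from the start pair (m0, p4), following both machines on each input symbol, reaches 8 state pairs: (m0, p4), (m1, p2), (m2, p1), (m3, p3), (m4, p5), (m5, p7), (m6, p0), (m3, p6).
M accepts in {m0, m6} and N accepts in {p0, p4}. In every reachable pair the two components are either both accepting — (m0, p4), (m6, p0) — or both non-accepting, so no string is accepted by exactly one of the machines: L(M) \ L(N) and L(N) \ L(M) are both empty.
Hence every string is accepted by M iff it is accepted by N, and the two languages coincide.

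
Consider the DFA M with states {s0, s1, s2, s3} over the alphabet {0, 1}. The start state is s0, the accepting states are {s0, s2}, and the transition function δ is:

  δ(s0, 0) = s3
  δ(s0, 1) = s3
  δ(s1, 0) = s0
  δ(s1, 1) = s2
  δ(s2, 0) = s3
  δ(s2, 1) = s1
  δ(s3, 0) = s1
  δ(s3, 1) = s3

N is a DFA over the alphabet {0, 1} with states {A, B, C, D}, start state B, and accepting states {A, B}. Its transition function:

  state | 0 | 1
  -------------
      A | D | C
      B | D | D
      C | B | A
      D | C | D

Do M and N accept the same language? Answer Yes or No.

Exploring the product automaton M × N from the start pair (s0, B), following both machines on each input symbol, reaches 4 state pairs: (s0, B), (s3, D), (s1, C), (s2, A).
M accepts in {s0, s2} and N accepts in {A, B}. In every reachable pair the two components are either both accepting — (s0, B), (s2, A) — or both non-accepting, so no string is accepted by exactly one of the machines: L(M) \ L(N) and L(N) \ L(M) are both empty.
Hence every string is accepted by M iff it is accepted by N, and the two languages coincide.

Yes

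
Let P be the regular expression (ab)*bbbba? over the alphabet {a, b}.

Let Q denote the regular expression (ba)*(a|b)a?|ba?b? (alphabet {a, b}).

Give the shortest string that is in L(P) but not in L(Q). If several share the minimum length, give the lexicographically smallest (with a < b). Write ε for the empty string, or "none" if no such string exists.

The string bbbb is accepted by P but not by Q.
No shorter string lies in the difference, and bbbb is the lexicographically first length-4 string in L(P) \ L(Q).

bbbb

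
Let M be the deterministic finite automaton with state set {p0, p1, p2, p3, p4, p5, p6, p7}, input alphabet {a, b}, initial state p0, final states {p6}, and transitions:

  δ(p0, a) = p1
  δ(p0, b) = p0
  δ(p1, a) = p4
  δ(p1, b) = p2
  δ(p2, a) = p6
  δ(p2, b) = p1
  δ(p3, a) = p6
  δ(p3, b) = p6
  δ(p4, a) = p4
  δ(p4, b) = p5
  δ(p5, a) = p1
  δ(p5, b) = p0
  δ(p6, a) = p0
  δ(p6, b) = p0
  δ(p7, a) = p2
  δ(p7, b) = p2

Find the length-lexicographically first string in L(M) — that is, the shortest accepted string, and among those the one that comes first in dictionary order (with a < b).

aba

A breadth-first search from p0 reaches an accepting state first via the path p0 → p1 → p2 → p6 on input aba.
No string of length < 3 is accepted (BFS exhausts all shorter strings without reaching an accepting state), and aba is the lexicographically least accepting string of length 3.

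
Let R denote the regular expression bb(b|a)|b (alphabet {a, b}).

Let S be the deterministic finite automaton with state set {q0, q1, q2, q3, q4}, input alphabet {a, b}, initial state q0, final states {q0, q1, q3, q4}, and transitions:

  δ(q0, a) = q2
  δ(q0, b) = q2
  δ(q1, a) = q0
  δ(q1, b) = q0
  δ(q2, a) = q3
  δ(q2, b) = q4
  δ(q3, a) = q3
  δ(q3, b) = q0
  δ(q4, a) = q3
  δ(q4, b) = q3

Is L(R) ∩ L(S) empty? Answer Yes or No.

The string bba is accepted by both R and S.
Hence L(R) ∩ L(S) ≠ ∅.

No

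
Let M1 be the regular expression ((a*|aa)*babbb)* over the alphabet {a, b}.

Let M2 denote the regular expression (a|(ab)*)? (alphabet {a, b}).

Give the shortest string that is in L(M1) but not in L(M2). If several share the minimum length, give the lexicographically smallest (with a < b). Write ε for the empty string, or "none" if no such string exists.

babbb

The string babbb is accepted by M1 but not by M2.
No shorter string lies in the difference, and babbb is the lexicographically first length-5 string in L(M1) \ L(M2).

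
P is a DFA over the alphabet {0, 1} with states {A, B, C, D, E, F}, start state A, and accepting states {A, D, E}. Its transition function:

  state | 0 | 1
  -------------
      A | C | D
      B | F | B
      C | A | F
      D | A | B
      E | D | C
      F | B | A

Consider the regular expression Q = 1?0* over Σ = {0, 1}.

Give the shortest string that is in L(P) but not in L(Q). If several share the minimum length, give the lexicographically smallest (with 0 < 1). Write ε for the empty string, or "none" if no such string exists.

The string 001 is accepted by P but not by Q.
No shorter string lies in the difference, and 001 is the lexicographically first length-3 string in L(P) \ L(Q).

001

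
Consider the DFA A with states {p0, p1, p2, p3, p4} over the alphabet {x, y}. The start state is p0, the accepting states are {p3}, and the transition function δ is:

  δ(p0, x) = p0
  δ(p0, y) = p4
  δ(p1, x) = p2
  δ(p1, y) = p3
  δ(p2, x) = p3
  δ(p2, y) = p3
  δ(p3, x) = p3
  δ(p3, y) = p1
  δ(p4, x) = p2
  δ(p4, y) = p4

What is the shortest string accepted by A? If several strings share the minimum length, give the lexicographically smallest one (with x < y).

yxx

A breadth-first search from p0 reaches an accepting state first via the path p0 → p4 → p2 → p3 on input yxx.
No string of length < 3 is accepted (BFS exhausts all shorter strings without reaching an accepting state), and yxx is the lexicographically least accepting string of length 3.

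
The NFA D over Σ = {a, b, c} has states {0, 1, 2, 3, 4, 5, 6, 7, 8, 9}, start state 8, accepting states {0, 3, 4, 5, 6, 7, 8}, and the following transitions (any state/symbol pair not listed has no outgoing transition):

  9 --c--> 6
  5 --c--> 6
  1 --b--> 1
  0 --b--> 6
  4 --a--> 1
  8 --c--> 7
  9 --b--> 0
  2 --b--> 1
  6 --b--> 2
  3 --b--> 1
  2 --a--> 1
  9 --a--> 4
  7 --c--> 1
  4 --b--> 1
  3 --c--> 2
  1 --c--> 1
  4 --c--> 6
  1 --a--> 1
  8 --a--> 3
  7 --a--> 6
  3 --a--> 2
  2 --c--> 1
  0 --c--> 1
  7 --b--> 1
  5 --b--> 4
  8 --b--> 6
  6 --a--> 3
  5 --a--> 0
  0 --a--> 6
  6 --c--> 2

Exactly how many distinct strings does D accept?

The useful subgraph on states {3, 6, 7, 8} is acyclic, so L(D) is finite; the longest accepting path visits 4 useful states, giving maximum string length 3.
Counting accepting paths from 8 by length: 1 of length 0, 3 of length 1, 2 of length 2, 1 of length 3. Total 7.

7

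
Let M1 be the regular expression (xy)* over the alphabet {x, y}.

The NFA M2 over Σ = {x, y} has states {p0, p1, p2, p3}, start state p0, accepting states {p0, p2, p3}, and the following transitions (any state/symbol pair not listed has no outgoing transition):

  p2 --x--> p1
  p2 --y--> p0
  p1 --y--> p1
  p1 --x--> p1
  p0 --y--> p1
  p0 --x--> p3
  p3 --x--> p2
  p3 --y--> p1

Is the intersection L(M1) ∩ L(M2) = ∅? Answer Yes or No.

No

The empty string ε is accepted by both M1 and M2.
Hence L(M1) ∩ L(M2) ≠ ∅.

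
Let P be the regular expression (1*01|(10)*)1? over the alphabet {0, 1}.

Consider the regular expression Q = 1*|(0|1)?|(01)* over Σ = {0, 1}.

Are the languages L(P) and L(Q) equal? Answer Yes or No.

No

The string 10 is accepted by P but rejected by Q.
So L(P) ≠ L(Q).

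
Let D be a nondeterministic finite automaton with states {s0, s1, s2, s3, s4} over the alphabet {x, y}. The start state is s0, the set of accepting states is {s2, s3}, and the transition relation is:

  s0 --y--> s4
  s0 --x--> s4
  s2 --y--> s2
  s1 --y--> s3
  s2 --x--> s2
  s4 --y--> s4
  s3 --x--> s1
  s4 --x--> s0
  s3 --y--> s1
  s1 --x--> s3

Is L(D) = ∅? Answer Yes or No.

The states reachable from the start state are {s0, s4}.
None of the accepting states {s2, s3} is reachable, so no string is accepted and L(D) = ∅.

Yes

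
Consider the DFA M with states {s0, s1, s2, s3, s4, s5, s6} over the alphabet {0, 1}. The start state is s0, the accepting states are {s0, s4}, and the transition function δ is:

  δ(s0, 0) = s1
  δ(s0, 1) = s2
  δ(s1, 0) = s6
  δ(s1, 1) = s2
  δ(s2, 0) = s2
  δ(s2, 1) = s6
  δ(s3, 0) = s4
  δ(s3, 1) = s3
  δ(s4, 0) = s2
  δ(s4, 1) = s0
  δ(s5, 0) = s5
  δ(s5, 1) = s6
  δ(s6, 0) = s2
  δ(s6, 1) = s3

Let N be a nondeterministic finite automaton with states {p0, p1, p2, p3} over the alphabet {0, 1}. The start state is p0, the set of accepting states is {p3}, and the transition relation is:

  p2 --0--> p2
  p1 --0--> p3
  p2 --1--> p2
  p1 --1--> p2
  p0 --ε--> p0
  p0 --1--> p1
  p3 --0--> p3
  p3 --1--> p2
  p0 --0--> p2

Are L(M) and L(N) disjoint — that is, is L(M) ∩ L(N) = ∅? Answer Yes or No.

Exploring the product automaton M × N from the start pair (s0, p0), following both machines on each input symbol, reaches 9 state pairs: (s0, p0), (s1, p2), (s2, p1), (s6, p2), (s2, p2), (s2, p3), (s3, p2), (s4, p2), (s0, p2).
M accepts in {s0, s4} and N accepts in {p3}; no reachable pair has both components accepting, so no string drives both machines to acceptance simultaneously and L(M) ∩ L(N) = ∅.
So no string is accepted by both, and the intersection is empty.

Yes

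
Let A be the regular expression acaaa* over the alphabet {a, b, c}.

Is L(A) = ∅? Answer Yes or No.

No

The string acaa matches the expression, so it belongs to L(A).
Since L(A) contains at least one string, it is not empty.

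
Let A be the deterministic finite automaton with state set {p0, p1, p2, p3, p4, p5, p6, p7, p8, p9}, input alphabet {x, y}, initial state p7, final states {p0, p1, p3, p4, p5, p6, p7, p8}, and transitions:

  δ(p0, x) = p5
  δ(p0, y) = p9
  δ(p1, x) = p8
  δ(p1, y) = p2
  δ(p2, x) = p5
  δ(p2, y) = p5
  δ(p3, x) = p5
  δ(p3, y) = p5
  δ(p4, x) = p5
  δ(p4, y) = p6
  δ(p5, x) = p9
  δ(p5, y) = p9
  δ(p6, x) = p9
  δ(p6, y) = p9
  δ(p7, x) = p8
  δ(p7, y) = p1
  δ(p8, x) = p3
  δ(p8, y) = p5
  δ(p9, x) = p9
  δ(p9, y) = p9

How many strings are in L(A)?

14

The useful subgraph on states {p1, p2, p3, p5, p7, p8} is acyclic, so L(A) is finite; the longest accepting path visits 5 useful states, giving maximum string length 4.
Counting accepting paths from p7 by length: 1 of length 0, 2 of length 1, 3 of length 2, 6 of length 3, 2 of length 4. Total 14.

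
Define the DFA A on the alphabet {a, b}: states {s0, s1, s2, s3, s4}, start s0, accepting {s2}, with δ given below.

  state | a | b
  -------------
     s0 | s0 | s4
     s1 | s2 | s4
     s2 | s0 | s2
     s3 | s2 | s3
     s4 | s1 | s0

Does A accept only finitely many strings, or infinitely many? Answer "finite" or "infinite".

State s0 is reachable from the start and can reach an accepting state, and it lies on the cycle s0 → s0.
Traversing that cycle any number of times yields accepted strings of unbounded length, so the language is infinite.

infinite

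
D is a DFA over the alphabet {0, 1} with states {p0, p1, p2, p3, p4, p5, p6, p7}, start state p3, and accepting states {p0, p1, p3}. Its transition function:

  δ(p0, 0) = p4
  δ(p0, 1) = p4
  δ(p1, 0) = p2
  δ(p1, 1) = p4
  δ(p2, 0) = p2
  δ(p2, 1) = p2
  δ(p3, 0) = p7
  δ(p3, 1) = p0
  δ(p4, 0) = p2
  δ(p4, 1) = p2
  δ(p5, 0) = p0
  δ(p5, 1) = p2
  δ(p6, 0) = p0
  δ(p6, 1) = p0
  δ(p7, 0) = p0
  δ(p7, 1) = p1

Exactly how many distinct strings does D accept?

4

The useful subgraph on states {p0, p1, p3, p7} is acyclic, so L(D) is finite; the longest accepting path visits 3 useful states, giving maximum string length 2.
Counting accepting paths from p3 by length: 1 of length 0, 1 of length 1, 2 of length 2. Total 4.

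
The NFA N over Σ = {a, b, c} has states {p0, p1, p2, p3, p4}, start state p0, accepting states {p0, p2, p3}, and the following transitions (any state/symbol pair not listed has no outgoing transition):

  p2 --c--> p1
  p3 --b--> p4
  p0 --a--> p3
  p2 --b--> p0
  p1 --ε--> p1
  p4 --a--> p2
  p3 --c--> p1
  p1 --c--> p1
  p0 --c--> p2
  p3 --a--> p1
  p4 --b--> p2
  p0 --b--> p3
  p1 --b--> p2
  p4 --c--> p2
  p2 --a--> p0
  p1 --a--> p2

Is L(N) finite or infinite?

infinite

State p0 is reachable from the start and can reach an accepting state, and it lies on the cycle p0 → p2 → p0.
Traversing that cycle any number of times yields accepted strings of unbounded length, so the language is infinite.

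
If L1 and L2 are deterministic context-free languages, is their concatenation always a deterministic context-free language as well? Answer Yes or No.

No

Take L₁ = {ε, c} (finite, hence regular and DCFL) and L₂ = {c aⁿbⁿ : n≥0} ∪ {cc aⁿb²ⁿ : n≥0} (a DCFL: the number of leading c's tells the DPDA whether to pop one stack symbol per b or per two b's). Then L₁L₂ ∩ cca⁺b* = {cc aⁿbⁿ : n≥1} ∪ {cc aⁿb²ⁿ : n≥1}. If L₁L₂ were a DCFL, so would be this intersection with a regular set, and a DPDA for it started from its configuration after reading cc would accept {aⁿbⁿ : n≥1} ∪ {aⁿb²ⁿ : n≥1}, which no deterministic PDA accepts (a DPDA for it would have a single run on aⁿb²ⁿ, accepting after the prefix aⁿbⁿ and accepting again after n more b's; an ordinary PDA that simulates it on a's and b's and, at any moment when it is accepting, may switch to reading only a fresh letter d while feeding each d to the simulation as a b, would accept aⁱbʲdᵏ (k≥1) exactly when both aⁱbʲ and aⁱbʲ⁺ᵏ are in the language, i.e. its language intersected with the regular set a*b*d⁺ would be exactly {aⁿbⁿdⁿ : n≥1} — impossible, since context-free languages are closed under intersection with regular sets and {aⁿbⁿdⁿ} is not context-free). Hence L₁L₂ is not a DCFL.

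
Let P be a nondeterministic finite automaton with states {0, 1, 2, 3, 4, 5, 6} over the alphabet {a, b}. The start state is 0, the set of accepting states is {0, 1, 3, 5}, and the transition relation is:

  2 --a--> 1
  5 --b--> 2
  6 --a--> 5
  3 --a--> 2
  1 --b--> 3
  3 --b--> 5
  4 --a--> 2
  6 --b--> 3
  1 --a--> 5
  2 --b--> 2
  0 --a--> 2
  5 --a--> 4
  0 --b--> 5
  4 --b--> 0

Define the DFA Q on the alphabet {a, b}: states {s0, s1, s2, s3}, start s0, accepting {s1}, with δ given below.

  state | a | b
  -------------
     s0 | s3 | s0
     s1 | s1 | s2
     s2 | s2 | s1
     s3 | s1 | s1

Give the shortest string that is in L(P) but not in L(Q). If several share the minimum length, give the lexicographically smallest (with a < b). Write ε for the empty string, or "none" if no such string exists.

The empty string ε is accepted by P but not by Q.
Since ε is the unique shortest string, it is the required witness.

ε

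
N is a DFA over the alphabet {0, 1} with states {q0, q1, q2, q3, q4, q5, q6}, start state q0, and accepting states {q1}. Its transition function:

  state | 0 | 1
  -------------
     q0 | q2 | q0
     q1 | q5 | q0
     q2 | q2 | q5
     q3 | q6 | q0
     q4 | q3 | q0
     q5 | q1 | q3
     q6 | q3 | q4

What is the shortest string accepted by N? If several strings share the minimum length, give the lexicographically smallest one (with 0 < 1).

A breadth-first search from q0 reaches an accepting state first via the path q0 → q2 → q5 → q1 on input 010.
No string of length < 3 is accepted (BFS exhausts all shorter strings without reaching an accepting state), and 010 is the lexicographically least accepting string of length 3.

010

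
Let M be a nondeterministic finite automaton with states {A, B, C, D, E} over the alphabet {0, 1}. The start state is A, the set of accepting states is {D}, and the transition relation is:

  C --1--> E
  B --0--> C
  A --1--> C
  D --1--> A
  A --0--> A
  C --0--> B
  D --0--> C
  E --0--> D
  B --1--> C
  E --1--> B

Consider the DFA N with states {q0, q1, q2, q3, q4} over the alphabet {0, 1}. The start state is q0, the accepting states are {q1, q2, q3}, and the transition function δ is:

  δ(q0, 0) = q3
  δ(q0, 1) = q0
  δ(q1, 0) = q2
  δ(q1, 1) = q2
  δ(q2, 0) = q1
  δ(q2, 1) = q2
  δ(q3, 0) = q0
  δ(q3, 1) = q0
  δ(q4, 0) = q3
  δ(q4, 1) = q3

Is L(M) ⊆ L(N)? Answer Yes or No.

Yes

Exploring the product automaton M × N from the start pair (A, q0), following both machines on each input symbol, reaches 8 state pairs: (A, q0), (A, q3), (C, q0), (B, q3), (E, q0), (D, q3), (B, q0), (C, q3).
M accepts in {D} and N accepts in {q1, q2, q3}. The reachable pairs whose M-component is accepting are (D, q3); in each of them the N-component is accepting too, so the product for L(M) \ L(N) (M-component accepting, N-component rejecting) has no reachable accepting pair and the difference is empty.
Hence every string in L(M) is also in L(N).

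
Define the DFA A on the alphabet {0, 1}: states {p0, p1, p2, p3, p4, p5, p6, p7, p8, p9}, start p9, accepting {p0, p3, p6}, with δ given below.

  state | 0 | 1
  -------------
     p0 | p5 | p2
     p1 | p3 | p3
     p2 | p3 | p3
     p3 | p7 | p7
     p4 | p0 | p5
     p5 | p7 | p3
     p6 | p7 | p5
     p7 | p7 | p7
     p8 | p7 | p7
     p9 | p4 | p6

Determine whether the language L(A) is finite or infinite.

The useful states (reachable from p9 and able to reach an accepting state) are {p0, p2, p3, p4, p5, p6, p9}.
Restricted to these states the transition graph has no cycle, so every accepting path has bounded length and L is finite.

finite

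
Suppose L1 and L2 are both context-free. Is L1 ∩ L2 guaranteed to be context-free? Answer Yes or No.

No

{aⁿbⁿcᵐ : m,n≥0} and {aᵐbⁿcⁿ : m,n≥0} are both context-free, but their intersection {aⁿbⁿcⁿ : n≥0} is not (pumping lemma).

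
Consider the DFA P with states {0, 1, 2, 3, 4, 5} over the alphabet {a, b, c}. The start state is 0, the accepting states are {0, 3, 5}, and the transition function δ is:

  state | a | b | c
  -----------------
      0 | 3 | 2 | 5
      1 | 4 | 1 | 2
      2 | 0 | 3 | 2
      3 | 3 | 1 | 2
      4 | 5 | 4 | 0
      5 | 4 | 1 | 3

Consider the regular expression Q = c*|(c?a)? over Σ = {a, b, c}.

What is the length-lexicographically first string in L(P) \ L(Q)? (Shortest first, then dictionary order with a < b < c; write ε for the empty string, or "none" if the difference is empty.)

The string aa is accepted by P but not by Q.
No shorter string lies in the difference, and aa is the lexicographically first length-2 string in L(P) \ L(Q).

aa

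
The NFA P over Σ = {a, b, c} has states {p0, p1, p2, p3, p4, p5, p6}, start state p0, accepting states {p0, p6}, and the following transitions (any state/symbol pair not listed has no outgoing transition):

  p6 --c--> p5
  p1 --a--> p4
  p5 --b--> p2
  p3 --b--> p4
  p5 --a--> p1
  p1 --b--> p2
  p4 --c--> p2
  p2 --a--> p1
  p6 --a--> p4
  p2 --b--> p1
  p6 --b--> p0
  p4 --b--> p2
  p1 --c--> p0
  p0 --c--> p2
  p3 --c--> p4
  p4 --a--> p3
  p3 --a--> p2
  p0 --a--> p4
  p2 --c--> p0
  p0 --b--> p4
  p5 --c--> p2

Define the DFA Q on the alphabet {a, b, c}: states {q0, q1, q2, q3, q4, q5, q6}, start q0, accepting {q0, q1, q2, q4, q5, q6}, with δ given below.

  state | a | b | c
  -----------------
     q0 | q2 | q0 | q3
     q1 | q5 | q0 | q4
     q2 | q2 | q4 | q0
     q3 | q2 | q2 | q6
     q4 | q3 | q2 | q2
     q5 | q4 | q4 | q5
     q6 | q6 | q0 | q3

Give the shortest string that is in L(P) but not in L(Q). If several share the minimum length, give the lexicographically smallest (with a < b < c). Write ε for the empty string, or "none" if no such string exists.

acc

The string acc is accepted by P but not by Q.
No shorter string lies in the difference, and acc is the lexicographically first length-3 string in L(P) \ L(Q).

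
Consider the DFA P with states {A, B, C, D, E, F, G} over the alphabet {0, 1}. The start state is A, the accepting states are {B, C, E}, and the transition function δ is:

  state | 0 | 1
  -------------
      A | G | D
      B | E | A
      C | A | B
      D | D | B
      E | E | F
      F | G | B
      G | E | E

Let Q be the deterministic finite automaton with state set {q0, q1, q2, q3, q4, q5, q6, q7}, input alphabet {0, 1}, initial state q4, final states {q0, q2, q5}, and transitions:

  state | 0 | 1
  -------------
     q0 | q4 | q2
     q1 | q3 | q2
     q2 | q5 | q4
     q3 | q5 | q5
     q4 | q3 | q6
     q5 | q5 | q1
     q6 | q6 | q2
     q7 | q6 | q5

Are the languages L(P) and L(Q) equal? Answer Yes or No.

Exploring the product automaton P × Q from the start pair (A, q4), following both machines on each input symbol, reaches 6 state pairs: (A, q4), (G, q3), (D, q6), (E, q5), (B, q2), (F, q1).
P accepts in {B, C, E} and Q accepts in {q0, q2, q5}. In every reachable pair the two components are either both accepting — (E, q5), (B, q2) — or both non-accepting, so no string is accepted by exactly one of the machines: L(P) \ L(Q) and L(Q) \ L(P) are both empty.
Hence every string is accepted by P iff it is accepted by Q, and the two languages coincide.

Yes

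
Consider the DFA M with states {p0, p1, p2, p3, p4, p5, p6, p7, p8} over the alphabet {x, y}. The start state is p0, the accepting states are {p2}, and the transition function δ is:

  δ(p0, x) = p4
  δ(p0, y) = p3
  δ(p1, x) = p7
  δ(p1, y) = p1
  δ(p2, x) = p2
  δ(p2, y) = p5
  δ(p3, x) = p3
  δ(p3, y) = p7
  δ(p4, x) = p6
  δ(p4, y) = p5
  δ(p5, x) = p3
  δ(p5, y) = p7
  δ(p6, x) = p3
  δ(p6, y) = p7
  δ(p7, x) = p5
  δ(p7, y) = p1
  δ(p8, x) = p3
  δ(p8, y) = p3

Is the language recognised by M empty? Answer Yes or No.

The states reachable from the start state are {p0, p1, p3, p4, p5, p6, p7}.
None of the accepting states {p2} is reachable, so no string is accepted and L(M) = ∅.

Yes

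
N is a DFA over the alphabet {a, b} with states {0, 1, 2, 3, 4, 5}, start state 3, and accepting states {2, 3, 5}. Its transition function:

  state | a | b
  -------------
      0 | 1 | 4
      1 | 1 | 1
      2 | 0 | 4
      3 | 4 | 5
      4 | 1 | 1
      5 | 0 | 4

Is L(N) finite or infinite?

finite

The useful states (reachable from 3 and able to reach an accepting state) are {3, 5}.
Restricted to these states the transition graph has no cycle, so every accepting path has bounded length and L is finite.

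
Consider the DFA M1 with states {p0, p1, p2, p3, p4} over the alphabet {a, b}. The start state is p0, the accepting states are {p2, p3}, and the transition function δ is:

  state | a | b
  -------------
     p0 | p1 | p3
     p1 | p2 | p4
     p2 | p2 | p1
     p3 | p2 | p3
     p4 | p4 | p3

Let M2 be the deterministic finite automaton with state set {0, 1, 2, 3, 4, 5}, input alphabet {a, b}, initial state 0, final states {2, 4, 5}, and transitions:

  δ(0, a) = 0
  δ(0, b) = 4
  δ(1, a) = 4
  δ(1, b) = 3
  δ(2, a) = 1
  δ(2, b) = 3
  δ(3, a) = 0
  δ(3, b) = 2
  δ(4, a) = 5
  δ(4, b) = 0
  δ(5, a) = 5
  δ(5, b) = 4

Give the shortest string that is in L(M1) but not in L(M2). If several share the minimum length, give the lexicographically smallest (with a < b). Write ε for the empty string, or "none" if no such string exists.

aa

The string aa is accepted by M1 but not by M2.
No shorter string lies in the difference, and aa is the lexicographically first length-2 string in L(M1) \ L(M2).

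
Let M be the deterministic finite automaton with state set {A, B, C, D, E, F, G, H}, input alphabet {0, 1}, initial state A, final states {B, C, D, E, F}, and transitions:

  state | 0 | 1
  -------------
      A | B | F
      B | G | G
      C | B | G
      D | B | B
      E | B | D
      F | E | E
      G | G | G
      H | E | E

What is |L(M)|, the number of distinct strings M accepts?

12

The useful subgraph on states {A, B, D, E, F} is acyclic, so L(M) is finite; the longest accepting path visits 5 useful states, giving maximum string length 4.
Counting accepting paths from A by length: 2 of length 1, 2 of length 2, 4 of length 3, 4 of length 4. Total 12.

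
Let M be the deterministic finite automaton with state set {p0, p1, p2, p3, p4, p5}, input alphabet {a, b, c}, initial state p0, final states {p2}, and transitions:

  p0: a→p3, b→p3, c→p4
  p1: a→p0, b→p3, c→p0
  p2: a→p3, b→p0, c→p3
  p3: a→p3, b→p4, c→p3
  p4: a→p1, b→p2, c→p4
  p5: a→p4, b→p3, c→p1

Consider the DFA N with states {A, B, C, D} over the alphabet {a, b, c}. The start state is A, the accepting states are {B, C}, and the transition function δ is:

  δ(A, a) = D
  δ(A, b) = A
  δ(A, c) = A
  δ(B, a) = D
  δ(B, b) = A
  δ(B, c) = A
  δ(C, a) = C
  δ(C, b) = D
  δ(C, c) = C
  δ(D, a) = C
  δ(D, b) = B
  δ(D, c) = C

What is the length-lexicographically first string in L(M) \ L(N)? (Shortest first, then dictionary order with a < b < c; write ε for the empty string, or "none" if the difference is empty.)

cb

The string cb is accepted by M but not by N.
No shorter string lies in the difference, and cb is the lexicographically first length-2 string in L(M) \ L(N).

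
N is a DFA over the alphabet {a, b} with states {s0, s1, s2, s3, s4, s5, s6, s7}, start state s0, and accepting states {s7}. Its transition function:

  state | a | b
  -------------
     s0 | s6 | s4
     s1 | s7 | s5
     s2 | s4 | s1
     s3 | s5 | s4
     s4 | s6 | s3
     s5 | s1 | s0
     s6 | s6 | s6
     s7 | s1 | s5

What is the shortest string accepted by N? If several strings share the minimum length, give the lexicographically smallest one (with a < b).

bbaaa

A breadth-first search from s0 reaches an accepting state first via the path s0 → s4 → s3 → s5 → s1 → s7 on input bbaaa.
No string of length < 5 is accepted (BFS exhausts all shorter strings without reaching an accepting state), and bbaaa is the lexicographically least accepting string of length 5.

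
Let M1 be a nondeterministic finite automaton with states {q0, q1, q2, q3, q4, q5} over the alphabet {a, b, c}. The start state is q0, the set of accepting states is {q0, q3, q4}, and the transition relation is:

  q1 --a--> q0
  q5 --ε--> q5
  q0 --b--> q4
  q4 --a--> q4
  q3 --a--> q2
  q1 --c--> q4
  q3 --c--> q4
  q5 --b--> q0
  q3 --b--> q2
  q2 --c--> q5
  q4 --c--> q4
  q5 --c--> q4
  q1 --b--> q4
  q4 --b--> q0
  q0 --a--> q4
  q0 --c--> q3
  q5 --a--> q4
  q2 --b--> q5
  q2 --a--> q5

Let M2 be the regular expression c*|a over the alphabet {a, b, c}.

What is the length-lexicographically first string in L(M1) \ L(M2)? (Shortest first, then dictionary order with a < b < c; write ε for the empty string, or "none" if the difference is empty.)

The string b is accepted by M1 but not by M2.
No shorter string lies in the difference, and b is the lexicographically first length-1 string in L(M1) \ L(M2).

b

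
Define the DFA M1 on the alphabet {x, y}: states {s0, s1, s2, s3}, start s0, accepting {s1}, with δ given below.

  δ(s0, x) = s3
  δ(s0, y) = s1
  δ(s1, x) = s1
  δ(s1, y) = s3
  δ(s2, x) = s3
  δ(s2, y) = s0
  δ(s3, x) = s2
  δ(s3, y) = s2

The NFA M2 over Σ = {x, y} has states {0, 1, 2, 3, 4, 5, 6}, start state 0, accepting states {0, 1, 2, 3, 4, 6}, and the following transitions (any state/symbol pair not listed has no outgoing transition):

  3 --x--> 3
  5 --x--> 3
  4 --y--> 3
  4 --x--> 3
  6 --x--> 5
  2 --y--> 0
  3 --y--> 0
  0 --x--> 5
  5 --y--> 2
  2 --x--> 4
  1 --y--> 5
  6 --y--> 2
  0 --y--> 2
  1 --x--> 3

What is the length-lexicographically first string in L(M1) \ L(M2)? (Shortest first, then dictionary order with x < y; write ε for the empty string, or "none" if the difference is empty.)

yyxyyx

The string yyxyyx is accepted by M1 but not by M2.
No shorter string lies in the difference, and yyxyyx is the lexicographically first length-6 string in L(M1) \ L(M2).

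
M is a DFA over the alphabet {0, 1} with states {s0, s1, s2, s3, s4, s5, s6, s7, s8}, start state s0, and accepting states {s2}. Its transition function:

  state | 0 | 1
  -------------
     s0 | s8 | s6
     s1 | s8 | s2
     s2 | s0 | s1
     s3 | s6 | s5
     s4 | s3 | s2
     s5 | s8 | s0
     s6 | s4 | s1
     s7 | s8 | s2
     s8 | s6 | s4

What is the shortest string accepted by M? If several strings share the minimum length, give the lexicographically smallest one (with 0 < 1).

A breadth-first search from s0 reaches an accepting state first via the path s0 → s8 → s4 → s2 on input 011.
No string of length < 3 is accepted (BFS exhausts all shorter strings without reaching an accepting state), and 011 is the lexicographically least accepting string of length 3.

011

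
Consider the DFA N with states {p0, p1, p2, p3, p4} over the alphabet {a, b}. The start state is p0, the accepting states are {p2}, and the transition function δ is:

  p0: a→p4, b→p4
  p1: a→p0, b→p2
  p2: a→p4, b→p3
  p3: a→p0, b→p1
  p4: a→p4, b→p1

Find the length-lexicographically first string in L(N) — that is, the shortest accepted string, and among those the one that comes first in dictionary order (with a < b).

abb

A breadth-first search from p0 reaches an accepting state first via the path p0 → p4 → p1 → p2 on input abb.
No string of length < 3 is accepted (BFS exhausts all shorter strings without reaching an accepting state), and abb is the lexicographically least accepting string of length 3.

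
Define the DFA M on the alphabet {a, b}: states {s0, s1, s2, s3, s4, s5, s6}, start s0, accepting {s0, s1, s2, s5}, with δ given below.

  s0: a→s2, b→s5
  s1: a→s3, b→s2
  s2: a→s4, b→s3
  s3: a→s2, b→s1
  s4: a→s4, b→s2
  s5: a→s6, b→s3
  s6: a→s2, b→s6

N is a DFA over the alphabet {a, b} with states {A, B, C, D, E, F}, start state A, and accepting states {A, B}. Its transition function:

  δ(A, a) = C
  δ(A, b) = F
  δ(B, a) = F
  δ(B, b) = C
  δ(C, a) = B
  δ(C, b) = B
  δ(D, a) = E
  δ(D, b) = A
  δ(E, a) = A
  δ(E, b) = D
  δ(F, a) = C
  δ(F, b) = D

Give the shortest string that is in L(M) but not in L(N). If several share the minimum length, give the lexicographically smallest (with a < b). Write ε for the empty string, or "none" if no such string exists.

a

The string a is accepted by M but not by N.
No shorter string lies in the difference, and a is the lexicographically first length-1 string in L(M) \ L(N).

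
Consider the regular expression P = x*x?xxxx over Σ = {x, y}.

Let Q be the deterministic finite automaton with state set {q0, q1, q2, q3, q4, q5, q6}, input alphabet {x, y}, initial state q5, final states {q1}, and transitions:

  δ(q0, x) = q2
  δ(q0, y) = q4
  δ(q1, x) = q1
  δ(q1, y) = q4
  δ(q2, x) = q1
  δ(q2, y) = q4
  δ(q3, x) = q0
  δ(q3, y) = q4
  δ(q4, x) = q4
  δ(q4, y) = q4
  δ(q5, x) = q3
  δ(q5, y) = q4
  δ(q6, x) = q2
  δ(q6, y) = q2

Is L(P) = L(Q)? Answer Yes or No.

Yes

Converting the expression P to a DFA (subset construction, then merging equivalent states) gives the minimal DFA with states {p0, p1, p2, p3, p4, p5}, start state p0, accepting states {p5} and transitions p0: x→p1, y→p2; p1: x→p3, y→p2; p2: x→p2, y→p2; p3: x→p4, y→p2; p4: x→p5, y→p2; p5: x→p5, y→p2.
Exploring the product automaton P × Q from the start pair (p0, q5), following both machines on each input symbol, reaches 6 state pairs: (p0, q5), (p1, q3), (p2, q4), (p3, q0), (p4, q2), (p5, q1).
P accepts in {p5} and Q accepts in {q1}. In every reachable pair the two components are either both accepting — (p5, q1) — or both non-accepting, so no string is accepted by exactly one of the machines: L(P) \ L(Q) and L(Q) \ L(P) are both empty.
Hence every string is accepted by P iff it is accepted by Q, and the two languages coincide.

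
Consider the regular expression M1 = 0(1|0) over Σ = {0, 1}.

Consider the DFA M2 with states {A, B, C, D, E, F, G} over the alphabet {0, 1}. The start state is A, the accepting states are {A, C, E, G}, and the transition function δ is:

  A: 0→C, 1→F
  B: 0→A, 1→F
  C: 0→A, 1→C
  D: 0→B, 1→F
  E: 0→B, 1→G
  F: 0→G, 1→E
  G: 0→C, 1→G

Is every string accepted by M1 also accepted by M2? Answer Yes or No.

Yes

Converting the expression M1 to a DFA (subset construction, then merging equivalent states) gives the minimal DFA with states {r0, r1, r2, r3}, start state r0, accepting states {r3} and transitions r0: 0→r1, 1→r2; r1: 0→r3, 1→r3; r2: 0→r2, 1→r2; r3: 0→r2, 1→r2.
Exploring the product automaton M1 × M2 from the start pair (r0, A), following both machines on each input symbol, reaches 10 state pairs: (r0, A), (r1, C), (r2, F), (r3, A), (r3, C), (r2, G), (r2, E), (r2, C), (r2, A), (r2, B).
M1 accepts in {r3} and M2 accepts in {A, C, E, G}. The reachable pairs whose M1-component is accepting are (r3, A), (r3, C); in each of them the M2-component is accepting too, so the product for L(M1) \ L(M2) (M1-component accepting, M2-component rejecting) has no reachable accepting pair and the difference is empty.
Hence every string in L(M1) is also in L(M2).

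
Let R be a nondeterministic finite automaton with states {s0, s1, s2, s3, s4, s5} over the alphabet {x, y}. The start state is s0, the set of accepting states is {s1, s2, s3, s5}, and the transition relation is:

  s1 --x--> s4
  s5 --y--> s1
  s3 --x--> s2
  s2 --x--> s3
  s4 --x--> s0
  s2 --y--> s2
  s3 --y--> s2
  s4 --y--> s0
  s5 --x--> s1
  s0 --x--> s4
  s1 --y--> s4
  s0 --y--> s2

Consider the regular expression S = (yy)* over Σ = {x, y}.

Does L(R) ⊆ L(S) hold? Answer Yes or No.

The string y is in L(R) but not in L(S).
So L(R) ⊄ L(S).

No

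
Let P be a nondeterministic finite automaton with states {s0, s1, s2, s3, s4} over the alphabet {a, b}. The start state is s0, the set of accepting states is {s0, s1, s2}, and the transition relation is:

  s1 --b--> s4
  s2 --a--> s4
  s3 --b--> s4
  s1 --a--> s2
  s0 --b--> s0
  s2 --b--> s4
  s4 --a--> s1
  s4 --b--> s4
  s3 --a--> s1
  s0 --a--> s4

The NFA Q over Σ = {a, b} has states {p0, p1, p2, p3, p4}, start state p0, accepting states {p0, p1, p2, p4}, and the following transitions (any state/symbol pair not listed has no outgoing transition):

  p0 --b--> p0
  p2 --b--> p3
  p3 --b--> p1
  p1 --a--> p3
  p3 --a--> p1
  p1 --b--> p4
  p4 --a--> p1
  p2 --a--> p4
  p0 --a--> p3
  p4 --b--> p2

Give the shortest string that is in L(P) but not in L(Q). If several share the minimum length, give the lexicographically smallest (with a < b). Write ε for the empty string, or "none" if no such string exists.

The string aaa is accepted by P but not by Q.
No shorter string lies in the difference, and aaa is the lexicographically first length-3 string in L(P) \ L(Q).

aaa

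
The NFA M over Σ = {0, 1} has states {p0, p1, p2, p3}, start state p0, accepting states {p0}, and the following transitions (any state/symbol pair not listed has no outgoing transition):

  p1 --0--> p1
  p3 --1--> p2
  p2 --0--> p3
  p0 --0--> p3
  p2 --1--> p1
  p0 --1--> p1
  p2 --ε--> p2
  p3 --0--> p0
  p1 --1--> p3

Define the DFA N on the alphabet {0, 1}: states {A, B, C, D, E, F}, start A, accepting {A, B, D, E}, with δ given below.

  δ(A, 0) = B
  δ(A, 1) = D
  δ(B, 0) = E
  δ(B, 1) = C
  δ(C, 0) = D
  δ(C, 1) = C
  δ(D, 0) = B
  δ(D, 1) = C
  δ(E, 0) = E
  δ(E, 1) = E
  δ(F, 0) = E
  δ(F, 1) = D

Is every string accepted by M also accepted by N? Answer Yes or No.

Exploring the product automaton M × N from the start pair (p0, A), following both machines on each input symbol, reaches 14 state pairs: (p0, A), (p3, B), (p1, D), (p0, E), (p2, C), (p1, B), (p3, C), (p3, E), (p1, E), (p3, D), (p1, C), (p0, D), (p2, E), (p0, B).
M accepts in {p0} and N accepts in {A, B, D, E}. The reachable pairs whose M-component is accepting are (p0, A), (p0, E), (p0, D), (p0, B); in each of them the N-component is accepting too, so the product for L(M) \ L(N) (M-component accepting, N-component rejecting) has no reachable accepting pair and the difference is empty.
Hence every string in L(M) is also in L(N).

Yes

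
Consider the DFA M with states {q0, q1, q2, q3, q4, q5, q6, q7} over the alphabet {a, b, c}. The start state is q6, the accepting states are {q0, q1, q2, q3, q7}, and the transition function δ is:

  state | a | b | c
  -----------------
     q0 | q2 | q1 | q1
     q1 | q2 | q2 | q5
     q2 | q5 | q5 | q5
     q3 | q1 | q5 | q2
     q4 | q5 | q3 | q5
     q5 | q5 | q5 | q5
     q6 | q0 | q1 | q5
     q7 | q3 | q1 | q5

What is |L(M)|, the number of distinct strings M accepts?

The useful subgraph on states {q0, q1, q2, q6} is acyclic, so L(M) is finite; the longest accepting path visits 4 useful states, giving maximum string length 3.
Counting accepting paths from q6 by length: 2 of length 1, 5 of length 2, 4 of length 3. Total 11.

11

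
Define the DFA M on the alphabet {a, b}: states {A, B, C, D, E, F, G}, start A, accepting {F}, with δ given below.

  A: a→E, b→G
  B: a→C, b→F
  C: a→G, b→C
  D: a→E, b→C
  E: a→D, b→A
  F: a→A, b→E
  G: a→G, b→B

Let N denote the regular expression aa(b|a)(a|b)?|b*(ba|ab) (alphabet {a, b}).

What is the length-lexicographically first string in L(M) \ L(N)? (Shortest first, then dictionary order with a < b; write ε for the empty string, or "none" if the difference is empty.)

bbb

The string bbb is accepted by M but not by N.
No shorter string lies in the difference, and bbb is the lexicographically first length-3 string in L(M) \ L(N).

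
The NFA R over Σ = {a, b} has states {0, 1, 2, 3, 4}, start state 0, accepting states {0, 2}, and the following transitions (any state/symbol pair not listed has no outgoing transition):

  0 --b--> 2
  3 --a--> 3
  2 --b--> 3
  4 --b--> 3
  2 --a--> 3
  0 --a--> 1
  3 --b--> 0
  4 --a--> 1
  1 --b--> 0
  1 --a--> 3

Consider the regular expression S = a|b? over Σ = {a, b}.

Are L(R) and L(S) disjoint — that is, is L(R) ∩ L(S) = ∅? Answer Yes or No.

The empty string ε is accepted by both R and S.
Hence L(R) ∩ L(S) ≠ ∅.

No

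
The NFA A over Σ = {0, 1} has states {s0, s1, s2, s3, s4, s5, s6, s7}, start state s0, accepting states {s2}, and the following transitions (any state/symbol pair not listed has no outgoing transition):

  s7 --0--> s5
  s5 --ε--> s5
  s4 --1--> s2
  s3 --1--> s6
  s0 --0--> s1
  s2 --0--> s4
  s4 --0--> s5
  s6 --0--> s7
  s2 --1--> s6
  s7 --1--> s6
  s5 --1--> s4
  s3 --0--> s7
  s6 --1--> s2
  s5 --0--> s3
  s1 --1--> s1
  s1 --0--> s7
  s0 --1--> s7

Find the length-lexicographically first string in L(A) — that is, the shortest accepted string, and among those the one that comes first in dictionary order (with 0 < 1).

111

A breadth-first search from s0 reaches an accepting state first via the path s0 → s7 → s6 → s2 on input 111.
No string of length < 3 is accepted (BFS exhausts all shorter strings without reaching an accepting state), and 111 is the lexicographically least accepting string of length 3.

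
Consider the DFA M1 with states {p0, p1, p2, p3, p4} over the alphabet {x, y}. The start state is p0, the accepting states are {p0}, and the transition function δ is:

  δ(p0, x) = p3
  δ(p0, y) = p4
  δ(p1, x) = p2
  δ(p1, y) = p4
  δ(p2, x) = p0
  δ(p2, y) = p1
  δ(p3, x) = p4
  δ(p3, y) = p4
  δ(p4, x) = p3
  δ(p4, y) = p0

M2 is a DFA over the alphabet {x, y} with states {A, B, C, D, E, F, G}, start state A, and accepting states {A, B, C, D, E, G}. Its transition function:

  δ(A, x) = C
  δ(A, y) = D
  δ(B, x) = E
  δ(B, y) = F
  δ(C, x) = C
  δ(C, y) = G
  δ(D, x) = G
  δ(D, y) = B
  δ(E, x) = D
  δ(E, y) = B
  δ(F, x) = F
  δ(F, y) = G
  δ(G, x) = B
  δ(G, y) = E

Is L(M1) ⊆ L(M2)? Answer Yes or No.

No

The string yxxy is in L(M1) but not in L(M2).
So L(M1) ⊄ L(M2).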